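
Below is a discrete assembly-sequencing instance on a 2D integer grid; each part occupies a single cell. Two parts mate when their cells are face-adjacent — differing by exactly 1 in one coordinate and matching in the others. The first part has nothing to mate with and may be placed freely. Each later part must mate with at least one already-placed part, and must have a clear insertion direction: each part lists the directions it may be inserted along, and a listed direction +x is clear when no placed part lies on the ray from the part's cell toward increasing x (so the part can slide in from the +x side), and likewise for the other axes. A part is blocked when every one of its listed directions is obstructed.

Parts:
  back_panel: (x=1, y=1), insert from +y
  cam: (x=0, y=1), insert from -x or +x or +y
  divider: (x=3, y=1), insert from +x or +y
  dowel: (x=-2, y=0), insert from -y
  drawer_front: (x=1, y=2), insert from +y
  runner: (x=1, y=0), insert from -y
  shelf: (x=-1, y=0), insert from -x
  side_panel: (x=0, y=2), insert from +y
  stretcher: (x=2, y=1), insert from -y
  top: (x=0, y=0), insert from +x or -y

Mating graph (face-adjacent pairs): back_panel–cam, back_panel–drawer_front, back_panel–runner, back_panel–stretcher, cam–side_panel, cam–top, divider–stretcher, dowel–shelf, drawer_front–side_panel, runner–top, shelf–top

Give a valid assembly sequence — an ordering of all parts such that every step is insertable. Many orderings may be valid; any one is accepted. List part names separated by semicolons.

1. stretcher@(2, 1) [-y clear] — {stretcher}
2. back_panel@(1, 1) [+y clear] — {back_panel, stretcher}
3. drawer_front@(1, 2) [+y clear] — {back_panel, drawer_front, stretcher}
4. cam@(0, 1) [-x clear] — {back_panel, cam, drawer_front, stretcher}
5. divider@(3, 1) [+x clear] — {back_panel, cam, divider, drawer_front, stretcher}
6. side_panel@(0, 2) [+y clear] — {back_panel, cam, divider, drawer_front, side_panel, stretcher}
7. top@(0, 0) [+x clear] — {back_panel, cam, divider, drawer_front, side_panel, stretcher, top}
8. shelf@(-1, 0) [-x clear] — {back_panel, cam, divider, drawer_front, shelf, side_panel, stretcher, top}
9. dowel@(-2, 0) [-y clear] — {back_panel, cam, divider, dowel, drawer_front, shelf, side_panel, stretcher, top}
10. runner@(1, 0) [-y clear] — {back_panel, cam, divider, dowel, drawer_front, runner, shelf, side_panel, stretcher, top}

stretcher; back_panel; drawer_front; cam; divider; side_panel; top; shelf; dowel; runner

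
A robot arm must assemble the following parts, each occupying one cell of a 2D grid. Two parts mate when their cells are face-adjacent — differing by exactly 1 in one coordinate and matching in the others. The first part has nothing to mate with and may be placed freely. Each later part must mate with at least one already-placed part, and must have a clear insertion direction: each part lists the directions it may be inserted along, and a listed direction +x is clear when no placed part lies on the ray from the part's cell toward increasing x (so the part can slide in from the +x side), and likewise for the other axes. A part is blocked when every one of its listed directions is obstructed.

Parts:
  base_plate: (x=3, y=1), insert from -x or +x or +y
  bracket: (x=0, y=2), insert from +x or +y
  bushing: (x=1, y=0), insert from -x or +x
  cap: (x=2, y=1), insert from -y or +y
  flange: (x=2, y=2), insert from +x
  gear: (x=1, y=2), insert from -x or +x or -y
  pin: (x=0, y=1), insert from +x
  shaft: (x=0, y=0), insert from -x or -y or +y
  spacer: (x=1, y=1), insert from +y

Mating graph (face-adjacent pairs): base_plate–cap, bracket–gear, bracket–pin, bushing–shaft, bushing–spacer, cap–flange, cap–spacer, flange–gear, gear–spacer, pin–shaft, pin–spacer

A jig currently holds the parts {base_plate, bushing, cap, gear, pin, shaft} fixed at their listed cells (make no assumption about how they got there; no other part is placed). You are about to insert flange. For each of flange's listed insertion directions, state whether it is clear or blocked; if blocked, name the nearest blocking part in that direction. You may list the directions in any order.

+x: ray from flange(2, 2) has no placed part ⇒ clear

+x: clear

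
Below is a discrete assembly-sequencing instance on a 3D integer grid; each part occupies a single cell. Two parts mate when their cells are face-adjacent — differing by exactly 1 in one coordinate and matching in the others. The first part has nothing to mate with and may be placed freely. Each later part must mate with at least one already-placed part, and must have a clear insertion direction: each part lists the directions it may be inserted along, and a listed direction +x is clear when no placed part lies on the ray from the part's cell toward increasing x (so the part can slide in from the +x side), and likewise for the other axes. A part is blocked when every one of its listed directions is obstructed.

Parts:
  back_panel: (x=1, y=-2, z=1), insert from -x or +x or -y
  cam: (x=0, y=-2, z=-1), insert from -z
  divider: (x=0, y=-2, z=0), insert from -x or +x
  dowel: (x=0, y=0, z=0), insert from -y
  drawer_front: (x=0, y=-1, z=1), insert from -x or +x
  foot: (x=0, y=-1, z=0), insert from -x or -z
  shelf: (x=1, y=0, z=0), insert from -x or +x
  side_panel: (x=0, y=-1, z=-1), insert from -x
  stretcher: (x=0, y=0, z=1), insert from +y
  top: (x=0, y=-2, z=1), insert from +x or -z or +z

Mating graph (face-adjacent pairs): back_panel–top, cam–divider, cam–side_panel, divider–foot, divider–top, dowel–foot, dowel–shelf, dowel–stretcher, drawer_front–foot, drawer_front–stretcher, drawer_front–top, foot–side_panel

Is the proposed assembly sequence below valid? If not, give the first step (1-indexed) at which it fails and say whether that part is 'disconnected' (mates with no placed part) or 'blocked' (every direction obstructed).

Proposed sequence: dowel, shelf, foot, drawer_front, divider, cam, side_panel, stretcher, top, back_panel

1. dowel@(0, 0, 0) [-y clear] — {dowel}
2. shelf@(1, 0, 0) [+x clear] — {dowel, shelf}
3. foot@(0, -1, 0) [-x clear] — {dowel, foot, shelf}
4. drawer_front@(0, -1, 1) [-x clear] — {dowel, drawer_front, foot, shelf}
5. divider@(0, -2, 0) [-x clear] — {divider, dowel, drawer_front, foot, shelf}
6. cam@(0, -2, -1) [-z clear] — {cam, divider, dowel, drawer_front, foot, shelf}
7. side_panel@(0, -1, -1) [-x clear] — {cam, divider, dowel, drawer_front, foot, shelf, side_panel}
8. stretcher@(0, 0, 1) [+y clear] — {cam, divider, dowel, drawer_front, foot, shelf, side_panel, stretcher}
9. top@(0, -2, 1) [+x clear] — {cam, divider, dowel, drawer_front, foot, shelf, side_panel, stretcher, top}
10. back_panel@(1, -2, 1) [+x clear] — {back_panel, cam, divider, dowel, drawer_front, foot, shelf, side_panel, stretcher, top}

Valid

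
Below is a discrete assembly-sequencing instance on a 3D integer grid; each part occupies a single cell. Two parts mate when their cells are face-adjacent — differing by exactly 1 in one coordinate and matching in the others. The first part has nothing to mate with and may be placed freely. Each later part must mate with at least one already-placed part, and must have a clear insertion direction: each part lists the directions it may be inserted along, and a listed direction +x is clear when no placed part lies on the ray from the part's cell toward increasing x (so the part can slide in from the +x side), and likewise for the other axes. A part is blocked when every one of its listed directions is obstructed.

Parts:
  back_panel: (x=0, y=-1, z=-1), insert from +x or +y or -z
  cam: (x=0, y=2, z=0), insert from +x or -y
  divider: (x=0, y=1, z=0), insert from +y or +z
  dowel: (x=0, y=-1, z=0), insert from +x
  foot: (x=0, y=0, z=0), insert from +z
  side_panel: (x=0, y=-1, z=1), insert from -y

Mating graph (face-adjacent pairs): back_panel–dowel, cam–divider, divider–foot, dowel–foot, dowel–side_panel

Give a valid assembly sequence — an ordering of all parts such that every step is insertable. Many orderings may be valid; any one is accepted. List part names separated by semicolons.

1. divider@(0, 1, 0) [+y clear] — {divider}
2. cam@(0, 2, 0) [+x clear] — {cam, divider}
3. foot@(0, 0, 0) [+z clear] — {cam, divider, foot}
4. dowel@(0, -1, 0) [+x clear] — {cam, divider, dowel, foot}
5. back_panel@(0, -1, -1) [+x clear] — {back_panel, cam, divider, dowel, foot}
6. side_panel@(0, -1, 1) [-y clear] — {back_panel, cam, divider, dowel, foot, side_panel}

divider; cam; foot; dowel; back_panel; side_panel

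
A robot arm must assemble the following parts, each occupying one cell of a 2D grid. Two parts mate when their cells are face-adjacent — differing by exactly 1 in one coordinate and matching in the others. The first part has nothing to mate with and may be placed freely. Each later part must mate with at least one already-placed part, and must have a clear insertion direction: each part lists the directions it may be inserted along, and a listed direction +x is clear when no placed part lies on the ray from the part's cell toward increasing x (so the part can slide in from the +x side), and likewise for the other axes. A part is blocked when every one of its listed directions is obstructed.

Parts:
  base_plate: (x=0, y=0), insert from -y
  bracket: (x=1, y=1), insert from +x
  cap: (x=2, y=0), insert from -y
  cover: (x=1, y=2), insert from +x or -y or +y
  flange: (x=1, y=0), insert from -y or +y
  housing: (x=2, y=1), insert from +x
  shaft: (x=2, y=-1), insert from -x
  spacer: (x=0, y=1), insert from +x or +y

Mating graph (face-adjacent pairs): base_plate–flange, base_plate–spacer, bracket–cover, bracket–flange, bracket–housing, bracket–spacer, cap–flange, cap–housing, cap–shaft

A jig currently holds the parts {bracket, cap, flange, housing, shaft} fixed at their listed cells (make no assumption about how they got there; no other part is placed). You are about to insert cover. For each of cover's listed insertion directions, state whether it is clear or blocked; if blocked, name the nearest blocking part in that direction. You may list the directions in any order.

+x: ray from cover(1, 2) has no placed part ⇒ clear
-y: nearest on ray is bracket@(1, 1) ⇒ blocked
+y: ray from cover(1, 2) has no placed part ⇒ clear

+x: clear; +y: clear; -y: blocked by bracket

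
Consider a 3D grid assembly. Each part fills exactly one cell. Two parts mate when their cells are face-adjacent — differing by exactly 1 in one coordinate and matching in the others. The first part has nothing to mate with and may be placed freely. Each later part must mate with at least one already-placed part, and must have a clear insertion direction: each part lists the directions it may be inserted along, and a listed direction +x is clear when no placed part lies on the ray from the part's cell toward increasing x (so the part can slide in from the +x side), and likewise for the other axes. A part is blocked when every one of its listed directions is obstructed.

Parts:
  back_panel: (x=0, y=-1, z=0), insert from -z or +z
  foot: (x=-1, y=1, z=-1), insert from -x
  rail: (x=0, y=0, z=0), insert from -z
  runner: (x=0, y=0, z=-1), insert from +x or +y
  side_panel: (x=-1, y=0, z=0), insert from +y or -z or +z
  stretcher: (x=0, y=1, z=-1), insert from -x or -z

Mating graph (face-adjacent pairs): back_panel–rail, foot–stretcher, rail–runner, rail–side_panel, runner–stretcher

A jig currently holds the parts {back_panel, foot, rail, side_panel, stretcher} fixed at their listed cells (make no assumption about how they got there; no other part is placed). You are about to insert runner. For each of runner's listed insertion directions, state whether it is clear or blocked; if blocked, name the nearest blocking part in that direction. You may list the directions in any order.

+x: ray from runner(0, 0, -1) has no placed part ⇒ clear
+y: nearest on ray is stretcher@(0, 1, -1) ⇒ blocked

+x: clear; +y: blocked by stretcher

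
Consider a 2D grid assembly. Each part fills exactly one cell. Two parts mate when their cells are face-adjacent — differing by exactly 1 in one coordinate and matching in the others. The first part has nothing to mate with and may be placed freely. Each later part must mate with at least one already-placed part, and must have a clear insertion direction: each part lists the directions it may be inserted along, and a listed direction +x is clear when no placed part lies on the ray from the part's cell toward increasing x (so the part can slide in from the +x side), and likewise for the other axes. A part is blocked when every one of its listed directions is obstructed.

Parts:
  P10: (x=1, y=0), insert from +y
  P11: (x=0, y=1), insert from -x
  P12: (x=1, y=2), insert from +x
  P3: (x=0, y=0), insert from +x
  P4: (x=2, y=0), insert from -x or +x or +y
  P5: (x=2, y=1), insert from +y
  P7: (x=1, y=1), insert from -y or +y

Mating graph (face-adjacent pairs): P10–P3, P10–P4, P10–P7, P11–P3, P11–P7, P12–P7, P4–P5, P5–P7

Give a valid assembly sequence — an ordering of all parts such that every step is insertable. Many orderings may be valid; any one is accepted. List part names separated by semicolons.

P3; P10; P4; P5; P7; P12; P11

1. P3@(0, 0) [+x clear] — {P3}
2. P10@(1, 0) [+y clear] — {P10, P3}
3. P4@(2, 0) [+x clear] — {P10, P3, P4}
4. P5@(2, 1) [+y clear] — {P10, P3, P4, P5}
5. P7@(1, 1) [+y clear] — {P10, P3, P4, P5, P7}
6. P12@(1, 2) [+x clear] — {P10, P12, P3, P4, P5, P7}
7. P11@(0, 1) [-x clear] — {P10, P11, P12, P3, P4, P5, P7}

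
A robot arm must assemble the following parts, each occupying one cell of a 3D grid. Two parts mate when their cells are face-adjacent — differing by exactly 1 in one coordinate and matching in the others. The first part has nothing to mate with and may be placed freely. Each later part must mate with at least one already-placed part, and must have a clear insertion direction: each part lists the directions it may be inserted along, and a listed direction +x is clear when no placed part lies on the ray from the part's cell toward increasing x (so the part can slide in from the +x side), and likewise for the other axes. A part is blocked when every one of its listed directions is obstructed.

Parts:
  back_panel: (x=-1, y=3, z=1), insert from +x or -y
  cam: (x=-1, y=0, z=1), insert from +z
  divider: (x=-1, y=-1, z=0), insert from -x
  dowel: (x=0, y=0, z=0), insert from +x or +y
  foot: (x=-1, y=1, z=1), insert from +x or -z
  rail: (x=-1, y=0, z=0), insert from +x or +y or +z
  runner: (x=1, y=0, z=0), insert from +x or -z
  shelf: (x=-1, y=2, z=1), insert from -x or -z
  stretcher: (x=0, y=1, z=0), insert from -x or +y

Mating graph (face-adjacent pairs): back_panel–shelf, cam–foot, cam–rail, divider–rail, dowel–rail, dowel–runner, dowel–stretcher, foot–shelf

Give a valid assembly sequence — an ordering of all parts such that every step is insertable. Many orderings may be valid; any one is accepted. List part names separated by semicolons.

1. dowel@(0, 0, 0) [+x clear] — {dowel}
2. runner@(1, 0, 0) [+x clear] — {dowel, runner}
3. rail@(-1, 0, 0) [+y clear] — {dowel, rail, runner}
4. divider@(-1, -1, 0) [-x clear] — {divider, dowel, rail, runner}
5. cam@(-1, 0, 1) [+z clear] — {cam, divider, dowel, rail, runner}
6. stretcher@(0, 1, 0) [-x clear] — {cam, divider, dowel, rail, runner, stretcher}
7. foot@(-1, 1, 1) [+x clear] — {cam, divider, dowel, foot, rail, runner, stretcher}
8. shelf@(-1, 2, 1) [-x clear] — {cam, divider, dowel, foot, rail, runner, shelf, stretcher}
9. back_panel@(-1, 3, 1) [+x clear] — {back_panel, cam, divider, dowel, foot, rail, runner, shelf, stretcher}

dowel; runner; rail; divider; cam; stretcher; foot; shelf; back_panel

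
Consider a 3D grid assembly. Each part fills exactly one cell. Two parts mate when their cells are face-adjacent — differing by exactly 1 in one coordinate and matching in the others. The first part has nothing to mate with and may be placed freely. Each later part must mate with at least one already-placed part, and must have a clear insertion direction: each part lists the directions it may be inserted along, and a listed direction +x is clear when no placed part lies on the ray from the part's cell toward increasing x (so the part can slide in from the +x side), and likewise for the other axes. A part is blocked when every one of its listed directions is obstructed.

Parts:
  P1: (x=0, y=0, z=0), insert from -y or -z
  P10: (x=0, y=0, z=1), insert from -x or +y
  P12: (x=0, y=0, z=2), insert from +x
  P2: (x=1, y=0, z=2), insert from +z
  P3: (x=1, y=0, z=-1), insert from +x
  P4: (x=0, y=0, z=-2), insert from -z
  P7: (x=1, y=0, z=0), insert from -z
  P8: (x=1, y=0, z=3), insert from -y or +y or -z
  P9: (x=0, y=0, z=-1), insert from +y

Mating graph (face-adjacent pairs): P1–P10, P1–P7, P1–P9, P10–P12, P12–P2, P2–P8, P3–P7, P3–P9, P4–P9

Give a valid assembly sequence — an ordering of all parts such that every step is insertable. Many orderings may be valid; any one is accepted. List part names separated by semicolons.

1. P9@(0, 0, -1) [+y clear] — {P9}
2. P4@(0, 0, -2) [-z clear] — {P4, P9}
3. P1@(0, 0, 0) [-y clear] — {P1, P4, P9}
4. P10@(0, 0, 1) [-x clear] — {P1, P10, P4, P9}
5. P12@(0, 0, 2) [+x clear] — {P1, P10, P12, P4, P9}
6. P2@(1, 0, 2) [+z clear] — {P1, P10, P12, P2, P4, P9}
7. P8@(1, 0, 3) [-y clear] — {P1, P10, P12, P2, P4, P8, P9}
8. P7@(1, 0, 0) [-z clear] — {P1, P10, P12, P2, P4, P7, P8, P9}
9. P3@(1, 0, -1) [+x clear] — {P1, P10, P12, P2, P3, P4, P7, P8, P9}

P9; P4; P1; P10; P12; P2; P8; P7; P3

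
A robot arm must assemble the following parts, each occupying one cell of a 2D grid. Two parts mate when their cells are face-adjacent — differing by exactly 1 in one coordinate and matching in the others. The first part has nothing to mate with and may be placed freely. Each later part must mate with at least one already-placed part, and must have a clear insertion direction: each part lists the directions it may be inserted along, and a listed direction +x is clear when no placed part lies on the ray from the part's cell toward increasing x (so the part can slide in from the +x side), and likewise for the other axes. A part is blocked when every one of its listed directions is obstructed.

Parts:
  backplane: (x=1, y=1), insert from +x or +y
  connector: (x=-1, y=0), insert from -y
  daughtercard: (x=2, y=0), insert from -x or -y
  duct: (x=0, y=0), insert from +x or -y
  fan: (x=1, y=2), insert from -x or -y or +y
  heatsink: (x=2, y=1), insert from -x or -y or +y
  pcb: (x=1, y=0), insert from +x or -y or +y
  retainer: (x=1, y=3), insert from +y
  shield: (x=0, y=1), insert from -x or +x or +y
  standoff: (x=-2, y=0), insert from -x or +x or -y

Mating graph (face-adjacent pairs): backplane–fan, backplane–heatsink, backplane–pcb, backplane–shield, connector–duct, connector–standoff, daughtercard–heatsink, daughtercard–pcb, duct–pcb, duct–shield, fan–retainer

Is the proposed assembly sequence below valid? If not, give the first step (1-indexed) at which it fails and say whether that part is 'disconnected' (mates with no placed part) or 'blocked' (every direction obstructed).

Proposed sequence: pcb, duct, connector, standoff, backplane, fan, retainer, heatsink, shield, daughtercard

Valid

1. pcb@(1, 0) [+x clear] — {pcb}
2. duct@(0, 0) [-y clear] — {duct, pcb}
3. connector@(-1, 0) [-y clear] — {connector, duct, pcb}
4. standoff@(-2, 0) [-x clear] — {connector, duct, pcb, standoff}
5. backplane@(1, 1) [+x clear] — {backplane, connector, duct, pcb, standoff}
6. fan@(1, 2) [-x clear] — {backplane, connector, duct, fan, pcb, standoff}
7. retainer@(1, 3) [+y clear] — {backplane, connector, duct, fan, pcb, retainer, standoff}
8. heatsink@(2, 1) [-y clear] — {backplane, connector, duct, fan, heatsink, pcb, retainer, standoff}
9. shield@(0, 1) [-x clear] — {backplane, connector, duct, fan, heatsink, pcb, retainer, shield, standoff}
10. daughtercard@(2, 0) [-y clear] — {backplane, connector, daughtercard, duct, fan, heatsink, pcb, retainer, shield, standoff}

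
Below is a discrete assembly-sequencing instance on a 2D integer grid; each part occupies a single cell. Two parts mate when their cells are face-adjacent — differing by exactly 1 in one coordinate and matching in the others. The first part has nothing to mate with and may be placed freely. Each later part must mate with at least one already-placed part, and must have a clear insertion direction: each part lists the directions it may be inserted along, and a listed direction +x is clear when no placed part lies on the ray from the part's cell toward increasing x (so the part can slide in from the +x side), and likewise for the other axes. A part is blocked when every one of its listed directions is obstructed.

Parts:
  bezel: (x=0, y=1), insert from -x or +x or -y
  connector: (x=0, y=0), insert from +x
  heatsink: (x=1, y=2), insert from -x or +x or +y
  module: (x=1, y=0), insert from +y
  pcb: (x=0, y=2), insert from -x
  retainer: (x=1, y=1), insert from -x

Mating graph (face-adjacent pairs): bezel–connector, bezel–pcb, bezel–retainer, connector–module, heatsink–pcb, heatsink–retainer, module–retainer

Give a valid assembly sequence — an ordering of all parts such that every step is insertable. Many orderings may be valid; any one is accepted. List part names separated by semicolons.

1. connector@(0, 0) [+x clear] — {connector}
2. module@(1, 0) [+y clear] — {connector, module}
3. retainer@(1, 1) [-x clear] — {connector, module, retainer}
4. heatsink@(1, 2) [-x clear] — {connector, heatsink, module, retainer}
5. pcb@(0, 2) [-x clear] — {connector, heatsink, module, pcb, retainer}
6. bezel@(0, 1) [-x clear] — {bezel, connector, heatsink, module, pcb, retainer}

connector; module; retainer; heatsink; pcb; bezel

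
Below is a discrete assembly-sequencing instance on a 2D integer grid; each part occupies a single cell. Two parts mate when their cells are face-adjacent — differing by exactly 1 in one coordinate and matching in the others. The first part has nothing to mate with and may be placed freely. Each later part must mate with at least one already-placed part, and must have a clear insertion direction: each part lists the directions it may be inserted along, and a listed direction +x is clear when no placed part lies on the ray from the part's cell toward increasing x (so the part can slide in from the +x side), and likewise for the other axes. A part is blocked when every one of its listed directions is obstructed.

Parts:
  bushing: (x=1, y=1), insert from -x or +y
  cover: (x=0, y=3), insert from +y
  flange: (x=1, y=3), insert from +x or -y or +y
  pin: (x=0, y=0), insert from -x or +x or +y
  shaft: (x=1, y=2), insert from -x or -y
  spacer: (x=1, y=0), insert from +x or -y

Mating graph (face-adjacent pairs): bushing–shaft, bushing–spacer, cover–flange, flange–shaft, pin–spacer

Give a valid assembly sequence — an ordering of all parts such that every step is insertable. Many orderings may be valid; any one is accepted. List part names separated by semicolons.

spacer; bushing; shaft; flange; cover; pin

1. spacer@(1, 0) [+x clear] — {spacer}
2. bushing@(1, 1) [-x clear] — {bushing, spacer}
3. shaft@(1, 2) [-x clear] — {bushing, shaft, spacer}
4. flange@(1, 3) [+x clear] — {bushing, flange, shaft, spacer}
5. cover@(0, 3) [+y clear] — {bushing, cover, flange, shaft, spacer}
6. pin@(0, 0) [-x clear] — {bushing, cover, flange, pin, shaft, spacer}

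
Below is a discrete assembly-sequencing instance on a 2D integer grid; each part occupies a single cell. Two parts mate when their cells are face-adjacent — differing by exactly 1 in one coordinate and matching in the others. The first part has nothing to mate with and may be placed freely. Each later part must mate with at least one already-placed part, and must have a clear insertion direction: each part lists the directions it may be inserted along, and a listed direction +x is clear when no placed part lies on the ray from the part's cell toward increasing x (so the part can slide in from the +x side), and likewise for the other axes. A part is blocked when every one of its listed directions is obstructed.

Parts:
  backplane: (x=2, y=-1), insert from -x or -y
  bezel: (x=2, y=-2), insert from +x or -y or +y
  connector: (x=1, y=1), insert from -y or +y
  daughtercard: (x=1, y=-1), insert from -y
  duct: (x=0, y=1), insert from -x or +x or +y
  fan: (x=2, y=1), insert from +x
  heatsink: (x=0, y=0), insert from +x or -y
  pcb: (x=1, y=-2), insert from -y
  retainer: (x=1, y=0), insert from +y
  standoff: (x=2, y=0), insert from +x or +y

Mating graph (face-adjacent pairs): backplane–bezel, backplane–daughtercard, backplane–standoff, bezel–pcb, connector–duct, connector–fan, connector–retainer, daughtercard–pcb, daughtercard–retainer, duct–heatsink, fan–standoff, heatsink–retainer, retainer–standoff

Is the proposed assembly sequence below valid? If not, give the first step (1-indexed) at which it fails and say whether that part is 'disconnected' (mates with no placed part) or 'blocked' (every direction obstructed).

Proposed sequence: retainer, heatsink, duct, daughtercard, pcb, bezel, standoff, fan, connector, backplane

1. retainer@(1, 0) [+y clear] — {retainer}
2. heatsink@(0, 0) [-y clear] — {heatsink, retainer}
3. duct@(0, 1) [-x clear] — {duct, heatsink, retainer}
4. daughtercard@(1, -1) [-y clear] — {daughtercard, duct, heatsink, retainer}
5. pcb@(1, -2) [-y clear] — {daughtercard, duct, heatsink, pcb, retainer}
6. bezel@(2, -2) [+x clear] — {bezel, daughtercard, duct, heatsink, pcb, retainer}
7. standoff@(2, 0) [+x clear] — {bezel, daughtercard, duct, heatsink, pcb, retainer, standoff}
8. fan@(2, 1) [+x clear] — {bezel, daughtercard, duct, fan, heatsink, pcb, retainer, standoff}
9. connector@(1, 1) [+y clear] — {bezel, connector, daughtercard, duct, fan, heatsink, pcb, retainer, standoff}
10. backplane@(2, -1) — -x/-y all obstructed ⇒ blocked

Invalid at step 10 (blocked)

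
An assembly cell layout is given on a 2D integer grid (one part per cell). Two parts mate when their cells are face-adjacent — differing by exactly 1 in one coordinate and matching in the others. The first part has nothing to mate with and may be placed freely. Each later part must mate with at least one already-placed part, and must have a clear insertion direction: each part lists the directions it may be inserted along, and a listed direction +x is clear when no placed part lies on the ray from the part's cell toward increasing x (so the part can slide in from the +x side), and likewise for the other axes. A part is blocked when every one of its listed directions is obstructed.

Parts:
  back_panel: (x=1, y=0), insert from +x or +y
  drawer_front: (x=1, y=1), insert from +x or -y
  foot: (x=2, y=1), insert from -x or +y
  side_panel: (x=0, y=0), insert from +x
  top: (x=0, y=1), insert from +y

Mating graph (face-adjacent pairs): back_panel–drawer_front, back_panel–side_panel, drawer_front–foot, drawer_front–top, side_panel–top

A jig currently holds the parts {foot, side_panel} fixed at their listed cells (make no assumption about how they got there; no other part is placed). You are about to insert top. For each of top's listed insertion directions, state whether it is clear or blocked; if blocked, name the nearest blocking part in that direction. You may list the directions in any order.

+y: ray from top(0, 1) has no placed part ⇒ clear

+y: clear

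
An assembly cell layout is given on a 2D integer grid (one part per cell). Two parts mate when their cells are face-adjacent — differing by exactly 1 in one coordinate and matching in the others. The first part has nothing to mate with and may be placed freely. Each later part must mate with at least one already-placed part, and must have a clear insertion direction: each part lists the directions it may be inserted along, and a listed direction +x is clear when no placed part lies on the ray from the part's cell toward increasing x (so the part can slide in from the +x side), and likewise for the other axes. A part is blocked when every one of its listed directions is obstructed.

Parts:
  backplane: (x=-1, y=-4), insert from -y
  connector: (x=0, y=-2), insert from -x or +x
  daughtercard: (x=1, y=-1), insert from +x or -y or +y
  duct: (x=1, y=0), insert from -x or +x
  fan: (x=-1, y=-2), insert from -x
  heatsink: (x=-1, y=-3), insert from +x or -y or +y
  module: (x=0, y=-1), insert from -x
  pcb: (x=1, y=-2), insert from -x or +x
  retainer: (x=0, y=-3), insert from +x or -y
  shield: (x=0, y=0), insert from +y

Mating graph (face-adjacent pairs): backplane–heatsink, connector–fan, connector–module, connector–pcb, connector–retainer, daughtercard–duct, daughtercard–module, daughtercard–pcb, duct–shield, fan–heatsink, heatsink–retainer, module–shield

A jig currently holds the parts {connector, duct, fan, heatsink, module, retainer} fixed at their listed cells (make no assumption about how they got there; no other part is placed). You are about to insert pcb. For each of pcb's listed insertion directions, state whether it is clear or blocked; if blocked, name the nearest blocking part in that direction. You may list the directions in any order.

-x: nearest on ray is connector@(0, -2) ⇒ blocked
+x: ray from pcb(1, -2) has no placed part ⇒ clear

+x: clear; -x: blocked by connector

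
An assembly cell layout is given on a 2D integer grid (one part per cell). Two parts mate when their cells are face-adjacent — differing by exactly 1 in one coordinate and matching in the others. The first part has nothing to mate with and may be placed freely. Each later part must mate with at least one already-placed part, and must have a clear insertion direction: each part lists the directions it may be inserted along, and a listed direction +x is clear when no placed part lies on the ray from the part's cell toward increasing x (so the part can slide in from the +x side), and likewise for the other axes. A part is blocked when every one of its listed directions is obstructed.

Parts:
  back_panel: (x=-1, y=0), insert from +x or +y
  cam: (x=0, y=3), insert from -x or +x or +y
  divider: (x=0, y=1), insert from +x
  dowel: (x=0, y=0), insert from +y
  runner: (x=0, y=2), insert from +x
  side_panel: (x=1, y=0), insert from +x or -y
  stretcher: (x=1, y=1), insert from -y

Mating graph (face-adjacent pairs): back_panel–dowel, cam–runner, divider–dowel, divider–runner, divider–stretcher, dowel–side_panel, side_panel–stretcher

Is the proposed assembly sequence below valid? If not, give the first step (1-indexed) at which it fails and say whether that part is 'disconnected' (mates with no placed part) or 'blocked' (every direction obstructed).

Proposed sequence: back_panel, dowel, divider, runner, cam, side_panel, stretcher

Invalid at step 7 (blocked)

1. back_panel@(-1, 0) [+x clear] — {back_panel}
2. dowel@(0, 0) [+y clear] — {back_panel, dowel}
3. divider@(0, 1) [+x clear] — {back_panel, divider, dowel}
4. runner@(0, 2) [+x clear] — {back_panel, divider, dowel, runner}
5. cam@(0, 3) [-x clear] — {back_panel, cam, divider, dowel, runner}
6. side_panel@(1, 0) [+x clear] — {back_panel, cam, divider, dowel, runner, side_panel}
7. stretcher@(1, 1) — -y all obstructed ⇒ blocked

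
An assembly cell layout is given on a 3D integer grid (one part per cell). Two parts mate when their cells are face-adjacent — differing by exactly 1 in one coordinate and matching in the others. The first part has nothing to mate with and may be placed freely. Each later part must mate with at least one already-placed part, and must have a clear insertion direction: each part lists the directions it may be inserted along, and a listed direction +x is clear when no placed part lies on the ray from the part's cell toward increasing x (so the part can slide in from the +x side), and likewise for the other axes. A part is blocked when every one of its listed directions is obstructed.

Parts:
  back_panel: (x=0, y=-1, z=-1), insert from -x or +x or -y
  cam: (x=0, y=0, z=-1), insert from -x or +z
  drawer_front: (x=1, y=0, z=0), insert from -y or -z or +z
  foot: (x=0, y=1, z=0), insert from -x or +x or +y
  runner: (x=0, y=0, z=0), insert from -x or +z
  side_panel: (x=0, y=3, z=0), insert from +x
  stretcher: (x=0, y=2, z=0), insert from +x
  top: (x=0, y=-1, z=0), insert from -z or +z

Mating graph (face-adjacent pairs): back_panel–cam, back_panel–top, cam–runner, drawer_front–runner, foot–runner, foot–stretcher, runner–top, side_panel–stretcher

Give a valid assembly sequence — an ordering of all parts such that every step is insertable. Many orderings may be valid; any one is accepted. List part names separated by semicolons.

foot; stretcher; runner; drawer_front; side_panel; cam; top; back_panel

1. foot@(0, 1, 0) [-x clear] — {foot}
2. stretcher@(0, 2, 0) [+x clear] — {foot, stretcher}
3. runner@(0, 0, 0) [-x clear] — {foot, runner, stretcher}
4. drawer_front@(1, 0, 0) [-y clear] — {drawer_front, foot, runner, stretcher}
5. side_panel@(0, 3, 0) [+x clear] — {drawer_front, foot, runner, side_panel, stretcher}
6. cam@(0, 0, -1) [-x clear] — {cam, drawer_front, foot, runner, side_panel, stretcher}
7. top@(0, -1, 0) [-z clear] — {cam, drawer_front, foot, runner, side_panel, stretcher, top}
8. back_panel@(0, -1, -1) [-x clear] — {back_panel, cam, drawer_front, foot, runner, side_panel, stretcher, top}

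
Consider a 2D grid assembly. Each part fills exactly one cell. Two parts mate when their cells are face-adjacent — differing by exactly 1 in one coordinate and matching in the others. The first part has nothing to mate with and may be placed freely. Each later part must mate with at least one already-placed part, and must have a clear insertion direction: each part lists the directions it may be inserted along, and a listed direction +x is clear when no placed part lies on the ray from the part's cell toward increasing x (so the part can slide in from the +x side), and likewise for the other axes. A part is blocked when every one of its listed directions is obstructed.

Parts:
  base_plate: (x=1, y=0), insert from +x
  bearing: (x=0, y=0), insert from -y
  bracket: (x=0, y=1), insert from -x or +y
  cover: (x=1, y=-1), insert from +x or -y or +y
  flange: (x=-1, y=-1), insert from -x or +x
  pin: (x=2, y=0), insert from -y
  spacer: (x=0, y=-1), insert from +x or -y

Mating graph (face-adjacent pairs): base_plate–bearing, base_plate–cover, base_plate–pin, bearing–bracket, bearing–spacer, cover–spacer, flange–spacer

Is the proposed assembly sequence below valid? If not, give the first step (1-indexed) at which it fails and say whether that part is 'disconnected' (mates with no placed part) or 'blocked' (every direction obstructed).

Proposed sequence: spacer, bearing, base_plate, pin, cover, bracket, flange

Invalid at step 2 (blocked)

1. spacer@(0, -1) [+x clear] — {spacer}
2. bearing@(0, 0) — -y all obstructed ⇒ blocked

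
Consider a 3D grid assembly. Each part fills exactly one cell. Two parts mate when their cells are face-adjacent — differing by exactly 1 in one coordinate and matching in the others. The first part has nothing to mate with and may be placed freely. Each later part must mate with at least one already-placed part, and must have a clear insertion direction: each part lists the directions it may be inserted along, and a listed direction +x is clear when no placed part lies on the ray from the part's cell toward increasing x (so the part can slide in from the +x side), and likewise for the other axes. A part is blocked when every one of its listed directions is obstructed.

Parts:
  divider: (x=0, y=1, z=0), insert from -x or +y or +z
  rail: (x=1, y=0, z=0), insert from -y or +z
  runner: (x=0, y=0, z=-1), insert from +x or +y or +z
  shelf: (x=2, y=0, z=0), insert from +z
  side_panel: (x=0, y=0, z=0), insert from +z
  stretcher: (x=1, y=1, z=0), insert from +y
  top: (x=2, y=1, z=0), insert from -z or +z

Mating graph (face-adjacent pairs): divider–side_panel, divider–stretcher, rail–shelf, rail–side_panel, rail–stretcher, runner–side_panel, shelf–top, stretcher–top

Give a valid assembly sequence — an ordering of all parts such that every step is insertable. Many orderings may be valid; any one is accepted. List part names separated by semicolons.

1. top@(2, 1, 0) [-z clear] — {top}
2. shelf@(2, 0, 0) [+z clear] — {shelf, top}
3. rail@(1, 0, 0) [-y clear] — {rail, shelf, top}
4. side_panel@(0, 0, 0) [+z clear] — {rail, shelf, side_panel, top}
5. runner@(0, 0, -1) [+x clear] — {rail, runner, shelf, side_panel, top}
6. divider@(0, 1, 0) [-x clear] — {divider, rail, runner, shelf, side_panel, top}
7. stretcher@(1, 1, 0) [+y clear] — {divider, rail, runner, shelf, side_panel, stretcher, top}

top; shelf; rail; side_panel; runner; divider; stretcher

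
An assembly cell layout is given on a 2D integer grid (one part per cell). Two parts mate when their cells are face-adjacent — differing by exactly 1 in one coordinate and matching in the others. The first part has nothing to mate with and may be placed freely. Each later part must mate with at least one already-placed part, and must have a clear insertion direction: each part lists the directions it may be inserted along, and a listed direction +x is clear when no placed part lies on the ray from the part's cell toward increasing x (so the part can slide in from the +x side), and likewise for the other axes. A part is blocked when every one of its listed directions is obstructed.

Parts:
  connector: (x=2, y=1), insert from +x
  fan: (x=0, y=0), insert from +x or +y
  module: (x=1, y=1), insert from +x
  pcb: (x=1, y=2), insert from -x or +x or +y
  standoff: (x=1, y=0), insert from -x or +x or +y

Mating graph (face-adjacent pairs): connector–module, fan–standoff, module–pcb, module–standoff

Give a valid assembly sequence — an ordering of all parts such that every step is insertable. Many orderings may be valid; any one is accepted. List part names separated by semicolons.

1. standoff@(1, 0) [-x clear] — {standoff}
2. module@(1, 1) [+x clear] — {module, standoff}
3. fan@(0, 0) [+y clear] — {fan, module, standoff}
4. connector@(2, 1) [+x clear] — {connector, fan, module, standoff}
5. pcb@(1, 2) [-x clear] — {connector, fan, module, pcb, standoff}

standoff; module; fan; connector; pcb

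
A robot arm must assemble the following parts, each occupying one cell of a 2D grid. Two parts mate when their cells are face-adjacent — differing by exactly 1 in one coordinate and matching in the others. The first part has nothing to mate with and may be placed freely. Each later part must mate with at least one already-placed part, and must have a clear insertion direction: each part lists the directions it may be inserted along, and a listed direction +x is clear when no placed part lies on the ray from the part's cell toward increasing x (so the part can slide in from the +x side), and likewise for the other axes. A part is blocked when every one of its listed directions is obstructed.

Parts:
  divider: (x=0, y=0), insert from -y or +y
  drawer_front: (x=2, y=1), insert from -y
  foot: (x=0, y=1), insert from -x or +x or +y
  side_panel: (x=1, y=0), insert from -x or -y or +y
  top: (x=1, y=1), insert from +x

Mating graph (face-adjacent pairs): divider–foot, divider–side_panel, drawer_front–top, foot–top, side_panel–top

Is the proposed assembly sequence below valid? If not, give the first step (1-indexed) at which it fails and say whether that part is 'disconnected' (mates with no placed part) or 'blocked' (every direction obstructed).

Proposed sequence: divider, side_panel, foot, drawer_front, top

Invalid at step 4 (disconnected)

1. divider@(0, 0) [-y clear] — {divider}
2. side_panel@(1, 0) [-y clear] — {divider, side_panel}
3. foot@(0, 1) [-x clear] — {divider, foot, side_panel}
4. drawer_front@(2, 1) — no placed neighbour ⇒ disconnected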